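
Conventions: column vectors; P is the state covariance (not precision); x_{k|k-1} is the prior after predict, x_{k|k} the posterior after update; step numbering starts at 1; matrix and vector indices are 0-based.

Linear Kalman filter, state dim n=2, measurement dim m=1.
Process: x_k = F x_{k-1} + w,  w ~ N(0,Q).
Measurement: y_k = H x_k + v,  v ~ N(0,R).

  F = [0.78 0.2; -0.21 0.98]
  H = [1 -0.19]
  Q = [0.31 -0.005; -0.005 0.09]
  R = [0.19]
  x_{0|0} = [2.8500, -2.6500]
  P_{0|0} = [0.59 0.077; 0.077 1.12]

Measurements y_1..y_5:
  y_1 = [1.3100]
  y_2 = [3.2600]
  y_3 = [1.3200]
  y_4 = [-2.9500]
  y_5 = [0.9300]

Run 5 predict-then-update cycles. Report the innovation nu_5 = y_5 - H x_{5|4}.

step 1: x^-=[1.6930, -3.1955]  P^-=[0.7378 0.1735; 0.1735 1.1600]  S=[0.9037]  K=[0.7799; -0.0519]  nu=[-0.9901]  x^+=[0.9208, -3.1441]  P^+=[0.1881 0.2101; 0.2101 1.1575]
step 2: x^-=[0.0894, -3.2746]  P^-=[0.5363 0.3428; 0.3428 1.1235]  S=[0.6366]  K=[0.7401; 0.2032]  nu=[2.5484]  x^+=[1.9756, -2.7567]  P^+=[0.1876 0.2471; 0.2471 1.0972]
step 3: x^-=[0.9896, -3.1165]  P^-=[0.5451 0.3578; 0.3578 1.0504]  S=[0.6370]  K=[0.7489; 0.2484]  nu=[-0.2617]  x^+=[0.7936, -3.1815]  P^+=[0.1878 0.2393; 0.2393 1.0110]
step 4: x^-=[-0.0173, -3.2845]  P^-=[0.5393 0.3353; 0.3353 0.9708]  S=[0.6370]  K=[0.7467; 0.2368]  nu=[-3.5567]  x^+=[-2.6732, -4.1267]  P^+=[0.1842 0.2227; 0.2227 0.9351]
step 5: x^-=[-2.9104, -3.4828]  P^-=[0.5289 0.3090; 0.3090 0.9045]  S=[0.6342]  K=[0.7415; 0.2162]  nu=[3.1787]  x^+=[-0.5535, -2.7957]  P^+=[0.1803 0.2073; 0.2073 0.8749]

innov = [3.1787]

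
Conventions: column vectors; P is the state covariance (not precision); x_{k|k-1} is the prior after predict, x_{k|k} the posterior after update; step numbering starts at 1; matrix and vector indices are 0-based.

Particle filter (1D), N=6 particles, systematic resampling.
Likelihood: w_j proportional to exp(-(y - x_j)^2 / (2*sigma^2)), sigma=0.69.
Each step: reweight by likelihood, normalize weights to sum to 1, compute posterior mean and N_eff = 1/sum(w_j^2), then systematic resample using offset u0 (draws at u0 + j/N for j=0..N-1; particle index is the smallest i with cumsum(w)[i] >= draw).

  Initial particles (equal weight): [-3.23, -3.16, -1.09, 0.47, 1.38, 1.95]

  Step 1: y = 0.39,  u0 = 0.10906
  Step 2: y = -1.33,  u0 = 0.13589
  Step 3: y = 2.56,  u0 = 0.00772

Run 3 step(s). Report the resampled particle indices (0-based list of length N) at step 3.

step 1: w=[0.0000, 0.0000, 0.0656, 0.6499, 0.2337, 0.0508]  mean=0.6556  Neff=2.0667  idx=[3, 3, 3, 3, 4, 4]
step 2: w=[0.2483, 0.2483, 0.2483, 0.2483, 0.0033, 0.0033]  mean=0.4761  Neff=4.0535  idx=[0, 1, 1, 2, 3, 3]
step 3: w=[0.1667, 0.1667, 0.1667, 0.1667, 0.1667, 0.1667]  mean=0.4700  Neff=6.0000  idx=[0, 1, 2, 3, 4, 5]

resampled_idx = [0, 1, 2, 3, 4, 5]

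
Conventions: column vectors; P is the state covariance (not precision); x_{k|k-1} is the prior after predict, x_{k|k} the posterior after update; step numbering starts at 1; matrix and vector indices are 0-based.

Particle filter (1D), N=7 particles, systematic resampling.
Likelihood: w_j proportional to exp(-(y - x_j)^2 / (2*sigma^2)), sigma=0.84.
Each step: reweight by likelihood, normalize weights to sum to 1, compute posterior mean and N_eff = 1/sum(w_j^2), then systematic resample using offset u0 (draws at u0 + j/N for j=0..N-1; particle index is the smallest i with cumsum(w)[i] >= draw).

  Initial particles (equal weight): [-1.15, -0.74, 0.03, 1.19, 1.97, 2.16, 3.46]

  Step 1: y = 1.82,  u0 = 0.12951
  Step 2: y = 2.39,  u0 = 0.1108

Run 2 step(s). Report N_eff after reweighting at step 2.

N_eff = 6.0941

step 1: w=[0.0007, 0.0033, 0.0353, 0.2582, 0.3366, 0.3151, 0.0509]  mean=1.8248  Neff=3.5324  idx=[3, 3, 4, 4, 5, 5, 6]
step 2: w=[0.0742, 0.0742, 0.1817, 0.1817, 0.1983, 0.1983, 0.0915]  mean=2.0659  Neff=6.0941  idx=[1, 2, 3, 4, 4, 5, 6]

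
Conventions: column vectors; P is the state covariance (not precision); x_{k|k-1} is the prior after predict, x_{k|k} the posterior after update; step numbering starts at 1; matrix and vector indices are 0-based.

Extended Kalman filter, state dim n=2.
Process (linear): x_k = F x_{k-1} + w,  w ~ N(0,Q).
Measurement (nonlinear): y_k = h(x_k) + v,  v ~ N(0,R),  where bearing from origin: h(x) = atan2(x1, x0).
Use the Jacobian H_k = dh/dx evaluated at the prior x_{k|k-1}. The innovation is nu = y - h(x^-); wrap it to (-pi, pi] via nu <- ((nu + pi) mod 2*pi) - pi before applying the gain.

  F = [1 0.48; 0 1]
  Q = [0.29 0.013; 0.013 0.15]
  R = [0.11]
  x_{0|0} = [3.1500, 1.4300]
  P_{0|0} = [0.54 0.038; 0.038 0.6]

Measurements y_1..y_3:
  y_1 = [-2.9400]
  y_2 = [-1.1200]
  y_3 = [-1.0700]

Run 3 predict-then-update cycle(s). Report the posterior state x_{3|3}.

x_post = [9.1016, 3.4516]

step 1: x^-=[3.8364, 1.4300]  P^-=[1.0047 0.3390; 0.3390 0.7500]  H_jac=[-0.0853 0.2289]  S=[0.1434]  K=[-0.0567; 0.9956]  nu=[2.9864]  x^+=[3.6671, 4.4033]  P^+=[1.0043 0.3471; 0.3471 0.6079]
step 2: x^-=[5.7807, 4.4033]  P^-=[1.7675 0.6519; 0.6519 0.7579]  H_jac=[-0.0834 0.1095]  S=[0.1195]  K=[-0.6363; 0.2395]  nu=[-1.7710]  x^+=[6.9076, 3.9792]  P^+=[1.7191 0.6701; 0.6701 0.7510]
step 3: x^-=[8.8176, 3.9792]  P^-=[2.8255 1.0436; 1.0436 0.9010]  H_jac=[-0.0425 0.0942]  S=[0.1147]  K=[-0.1901; 0.3532]  nu=[-1.4939]  x^+=[9.1016, 3.4516]  P^+=[2.8213 1.0513; 1.0513 0.8867]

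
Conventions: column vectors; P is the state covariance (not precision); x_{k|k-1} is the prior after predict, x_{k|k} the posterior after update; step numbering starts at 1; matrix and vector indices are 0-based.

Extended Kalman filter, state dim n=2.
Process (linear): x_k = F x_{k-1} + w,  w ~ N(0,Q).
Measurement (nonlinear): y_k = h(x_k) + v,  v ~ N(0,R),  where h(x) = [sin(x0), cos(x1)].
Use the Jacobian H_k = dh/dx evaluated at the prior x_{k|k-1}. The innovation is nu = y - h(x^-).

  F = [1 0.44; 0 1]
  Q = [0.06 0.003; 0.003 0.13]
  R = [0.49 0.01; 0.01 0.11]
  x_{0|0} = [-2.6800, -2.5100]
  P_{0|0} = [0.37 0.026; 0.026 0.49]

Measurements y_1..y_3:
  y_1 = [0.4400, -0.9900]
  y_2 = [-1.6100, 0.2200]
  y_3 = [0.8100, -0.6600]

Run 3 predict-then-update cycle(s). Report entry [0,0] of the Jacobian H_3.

step 1: x^-=[-3.7844, -2.5100]  P^-=[0.5477 0.2446; 0.2446 0.6200]  H_jac=[-0.8004 0.0000; 0.0000 0.5904]  S=[0.8409 -0.1056; -0.1056 0.3261]  K=[-0.4855 0.2856; -0.0958 1.0914]  nu=[-0.1594, -0.1829]  x^+=[-3.7592, -2.6944]  P^+=[0.2936 0.0450; 0.0450 0.2017]
step 2: x^-=[-4.9448, -2.6944]  P^-=[0.4323 0.1367; 0.1367 0.3317]  H_jac=[0.2303 0.0000; 0.0000 0.4325]  S=[0.5129 0.0236; 0.0236 0.1720]  K=[0.1794 0.3191; 0.0231 0.8307]  nu=[-2.5831, 1.1216]  x^+=[-5.0502, -1.8224]  P^+=[0.3956 0.0853; 0.0853 0.2118]
step 3: x^-=[-5.8521, -1.8224]  P^-=[0.5716 0.1815; 0.1815 0.3418]  H_jac=[0.9085 0.0000; 0.0000 0.9685]  S=[0.9618 0.1697; 0.1697 0.4306]  K=[0.5029 0.2101; 0.0385 0.7536]  nu=[0.3921, -0.4110]  x^+=[-5.7412, -2.1171]  P^+=[0.2735 0.0290; 0.0290 0.0860]

H_jac[0,0] = 0.9085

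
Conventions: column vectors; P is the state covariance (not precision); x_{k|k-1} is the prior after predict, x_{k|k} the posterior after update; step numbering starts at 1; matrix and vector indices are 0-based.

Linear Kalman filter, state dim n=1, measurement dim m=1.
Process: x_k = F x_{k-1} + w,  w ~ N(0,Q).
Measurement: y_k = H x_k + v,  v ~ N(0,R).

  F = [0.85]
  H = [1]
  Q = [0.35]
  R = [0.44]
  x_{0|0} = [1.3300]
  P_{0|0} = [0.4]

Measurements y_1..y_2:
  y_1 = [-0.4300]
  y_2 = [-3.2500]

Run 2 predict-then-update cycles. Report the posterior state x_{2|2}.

step 1: x^-=[1.1305]  P^-=[0.6390]  S=[1.0790]  K=[0.5922]  nu=[-1.5605]  x^+=[0.2063]  P^+=[0.2606]
step 2: x^-=[0.1754]  P^-=[0.5383]  S=[0.9783]  K=[0.5502]  nu=[-3.4254]  x^+=[-1.7093]  P^+=[0.2421]

x_post = [-1.7093]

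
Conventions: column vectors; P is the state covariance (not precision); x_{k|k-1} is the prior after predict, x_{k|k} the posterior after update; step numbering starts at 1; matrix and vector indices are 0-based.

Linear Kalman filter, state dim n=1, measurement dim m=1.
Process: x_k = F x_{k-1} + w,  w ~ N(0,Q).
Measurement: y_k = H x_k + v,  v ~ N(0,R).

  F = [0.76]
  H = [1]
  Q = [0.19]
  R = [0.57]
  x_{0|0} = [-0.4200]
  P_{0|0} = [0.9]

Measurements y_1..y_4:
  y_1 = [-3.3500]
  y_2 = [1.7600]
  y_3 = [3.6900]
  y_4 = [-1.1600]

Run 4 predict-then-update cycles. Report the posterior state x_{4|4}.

step 1: x^-=[-0.3192]  P^-=[0.7098]  S=[1.2798]  K=[0.5546]  nu=[-3.0308]  x^+=[-2.0002]  P^+=[0.3161]
step 2: x^-=[-1.5201]  P^-=[0.3726]  S=[0.9426]  K=[0.3953]  nu=[3.2801]  x^+=[-0.2235]  P^+=[0.2253]
step 3: x^-=[-0.1699]  P^-=[0.3201]  S=[0.8901]  K=[0.3597]  nu=[3.8599]  x^+=[1.2183]  P^+=[0.2050]
step 4: x^-=[0.9259]  P^-=[0.3084]  S=[0.8784]  K=[0.3511]  nu=[-2.0859]  x^+=[0.1936]  P^+=[0.2001]

x_post = [0.1936]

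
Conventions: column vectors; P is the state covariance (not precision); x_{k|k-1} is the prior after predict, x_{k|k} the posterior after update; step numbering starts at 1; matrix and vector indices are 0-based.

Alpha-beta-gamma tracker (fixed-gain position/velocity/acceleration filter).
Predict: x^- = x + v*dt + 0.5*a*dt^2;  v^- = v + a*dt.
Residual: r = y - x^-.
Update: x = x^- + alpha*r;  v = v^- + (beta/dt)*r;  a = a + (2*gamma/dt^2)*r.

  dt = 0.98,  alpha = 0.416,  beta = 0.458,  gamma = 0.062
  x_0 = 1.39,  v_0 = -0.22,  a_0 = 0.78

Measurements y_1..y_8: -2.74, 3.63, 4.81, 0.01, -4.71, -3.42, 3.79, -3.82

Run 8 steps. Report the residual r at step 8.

step 1: x_pred=1.5490  r=-4.2890  x^+=-0.2352  v^+=-1.4600  a^+=0.2262
step 2: x_pred=-1.5574  r=5.1874  x^+=0.6005  v^+=1.1860  a^+=0.8960
step 3: x_pred=2.1931  r=2.6169  x^+=3.2817  v^+=3.2871  a^+=1.2339
step 4: x_pred=7.0956  r=-7.0856  x^+=4.1480  v^+=1.1849  a^+=0.3190
step 5: x_pred=5.4624  r=-10.1724  x^+=1.2307  v^+=-3.2565  a^+=-0.9943
step 6: x_pred=-2.4382  r=-0.9818  x^+=-2.8466  v^+=-4.6898  a^+=-1.1211
step 7: x_pred=-7.9810  r=11.7710  x^+=-3.0843  v^+=-0.2874  a^+=0.3987
step 8: x_pred=-3.1744  r=-0.6456  x^+=-3.4430  v^+=-0.1984  a^+=0.3153

resid = -0.6456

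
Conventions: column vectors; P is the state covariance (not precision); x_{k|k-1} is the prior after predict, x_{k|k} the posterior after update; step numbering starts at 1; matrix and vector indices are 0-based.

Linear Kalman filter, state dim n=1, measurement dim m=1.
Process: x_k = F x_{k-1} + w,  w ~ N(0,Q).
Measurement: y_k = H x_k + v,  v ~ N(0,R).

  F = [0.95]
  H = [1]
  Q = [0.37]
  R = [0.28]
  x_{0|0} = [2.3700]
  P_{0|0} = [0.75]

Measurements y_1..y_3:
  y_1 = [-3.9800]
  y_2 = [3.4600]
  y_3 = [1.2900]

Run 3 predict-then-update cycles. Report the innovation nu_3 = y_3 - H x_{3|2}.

innov = [-0.1205]

step 1: x^-=[2.2515]  P^-=[1.0469]  S=[1.3269]  K=[0.7890]  nu=[-6.2315]  x^+=[-2.6650]  P^+=[0.2209]
step 2: x^-=[-2.5318]  P^-=[0.5694]  S=[0.8494]  K=[0.6703]  nu=[5.9918]  x^+=[1.4848]  P^+=[0.1877]
step 3: x^-=[1.4105]  P^-=[0.5394]  S=[0.8194]  K=[0.6583]  nu=[-0.1205]  x^+=[1.3312]  P^+=[0.1843]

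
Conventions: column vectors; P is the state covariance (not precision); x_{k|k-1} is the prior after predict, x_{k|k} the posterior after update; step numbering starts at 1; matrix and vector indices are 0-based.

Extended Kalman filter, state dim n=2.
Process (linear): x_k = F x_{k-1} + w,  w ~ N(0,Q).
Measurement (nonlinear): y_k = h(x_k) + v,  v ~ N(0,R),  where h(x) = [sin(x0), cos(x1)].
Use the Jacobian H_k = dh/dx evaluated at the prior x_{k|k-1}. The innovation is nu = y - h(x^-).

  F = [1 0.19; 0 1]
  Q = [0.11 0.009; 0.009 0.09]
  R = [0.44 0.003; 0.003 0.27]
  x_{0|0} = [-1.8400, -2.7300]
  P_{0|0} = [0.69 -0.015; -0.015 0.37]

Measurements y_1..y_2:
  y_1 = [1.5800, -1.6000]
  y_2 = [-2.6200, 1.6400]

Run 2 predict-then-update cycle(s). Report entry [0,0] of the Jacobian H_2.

step 1: x^-=[-2.3587, -2.7300]  P^-=[0.8077 0.0643; 0.0643 0.4600]  H_jac=[-0.7089 0.0000; 0.0000 0.4001]  S=[0.8459 -0.0152; -0.0152 0.3436]  K=[-0.6761 0.0449; -0.0443 0.5336]  nu=[2.2853, -0.6835]  x^+=[-3.9344, -3.1959]  P^+=[0.4194 0.0252; 0.0252 0.3598]
step 2: x^-=[-4.5416, -3.1959]  P^-=[0.5520 0.1026; 0.1026 0.4498]  H_jac=[-0.1699 0.0000; 0.0000 -0.0543]  S=[0.4559 0.0039; 0.0039 0.2713]  K=[-0.2056 -0.0175; -0.0375 -0.0894]  nu=[-3.6055, 2.6385]  x^+=[-3.8466, -3.2969]  P^+=[0.5326 0.0986; 0.0986 0.4469]

H_jac[0,0] = -0.1699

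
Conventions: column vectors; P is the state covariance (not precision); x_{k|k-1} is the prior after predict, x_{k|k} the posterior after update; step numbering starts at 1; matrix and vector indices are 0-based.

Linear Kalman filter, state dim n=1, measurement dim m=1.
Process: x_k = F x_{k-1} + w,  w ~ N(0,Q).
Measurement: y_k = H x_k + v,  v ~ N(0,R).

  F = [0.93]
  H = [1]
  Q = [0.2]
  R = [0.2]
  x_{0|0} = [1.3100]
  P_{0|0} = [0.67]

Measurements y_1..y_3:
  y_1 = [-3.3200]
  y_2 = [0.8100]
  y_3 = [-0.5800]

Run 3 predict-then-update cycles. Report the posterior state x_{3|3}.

x_post = [-0.4687]

step 1: x^-=[1.2183]  P^-=[0.7795]  S=[0.9795]  K=[0.7958]  nu=[-4.5383]  x^+=[-2.3933]  P^+=[0.1592]
step 2: x^-=[-2.2258]  P^-=[0.3377]  S=[0.5377]  K=[0.6280]  nu=[3.0358]  x^+=[-0.3193]  P^+=[0.1256]
step 3: x^-=[-0.2969]  P^-=[0.3086]  S=[0.5086]  K=[0.6068]  nu=[-0.2831]  x^+=[-0.4687]  P^+=[0.1214]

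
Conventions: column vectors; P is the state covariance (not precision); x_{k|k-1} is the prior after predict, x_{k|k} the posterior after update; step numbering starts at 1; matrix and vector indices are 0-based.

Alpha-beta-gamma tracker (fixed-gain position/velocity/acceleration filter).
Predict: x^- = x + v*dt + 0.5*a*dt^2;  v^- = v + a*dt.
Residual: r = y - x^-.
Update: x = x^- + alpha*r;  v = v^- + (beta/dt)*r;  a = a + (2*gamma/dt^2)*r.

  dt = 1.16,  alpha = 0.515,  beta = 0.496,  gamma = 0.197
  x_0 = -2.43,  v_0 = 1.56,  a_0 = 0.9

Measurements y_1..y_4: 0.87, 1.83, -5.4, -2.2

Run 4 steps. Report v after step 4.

v_post = -5.0279

step 1: x_pred=-0.0149  r=0.8849  x^+=0.4408  v^+=2.9824  a^+=1.1591
step 2: x_pred=4.6802  r=-2.8502  x^+=3.2124  v^+=3.1082  a^+=0.3245
step 3: x_pred=7.0362  r=-12.4362  x^+=0.6316  v^+=-1.8329  a^+=-3.3169
step 4: x_pred=-3.7262  r=1.5262  x^+=-2.9402  v^+=-5.0279  a^+=-2.8700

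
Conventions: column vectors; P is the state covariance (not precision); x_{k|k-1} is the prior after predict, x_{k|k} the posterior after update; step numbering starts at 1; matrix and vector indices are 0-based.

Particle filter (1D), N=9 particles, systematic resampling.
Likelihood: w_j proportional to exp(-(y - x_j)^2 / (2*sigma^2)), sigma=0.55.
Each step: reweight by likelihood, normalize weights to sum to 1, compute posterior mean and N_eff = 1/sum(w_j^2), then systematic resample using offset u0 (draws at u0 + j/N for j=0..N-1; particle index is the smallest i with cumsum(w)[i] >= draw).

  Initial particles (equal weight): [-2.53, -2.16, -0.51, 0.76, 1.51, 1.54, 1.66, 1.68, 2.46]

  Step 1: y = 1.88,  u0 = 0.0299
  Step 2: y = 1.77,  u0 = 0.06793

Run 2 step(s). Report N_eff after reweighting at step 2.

step 1: w=[0.0000, 0.0000, 0.0000, 0.0301, 0.1907, 0.1975, 0.2207, 0.2238, 0.1371]  mean=1.6948  Neff=5.1570  idx=[3, 4, 5, 5, 6, 6, 7, 7, 8]
step 2: w=[0.0254, 0.1225, 0.1255, 0.1255, 0.1343, 0.1343, 0.1351, 0.1351, 0.0624]  mean=1.6440  Neff=8.0900  idx=[1, 2, 3, 4, 4, 5, 6, 7, 8]

N_eff = 8.0900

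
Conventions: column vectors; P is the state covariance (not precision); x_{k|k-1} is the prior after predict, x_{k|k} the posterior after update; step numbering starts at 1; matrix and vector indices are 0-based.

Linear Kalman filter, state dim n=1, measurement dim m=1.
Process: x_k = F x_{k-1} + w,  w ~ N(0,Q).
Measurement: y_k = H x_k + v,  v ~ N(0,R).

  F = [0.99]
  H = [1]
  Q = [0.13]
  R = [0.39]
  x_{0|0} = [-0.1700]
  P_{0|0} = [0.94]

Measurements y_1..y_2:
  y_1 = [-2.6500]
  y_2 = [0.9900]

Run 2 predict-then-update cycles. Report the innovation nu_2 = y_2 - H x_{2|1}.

step 1: x^-=[-0.1683]  P^-=[1.0513]  S=[1.4413]  K=[0.7294]  nu=[-2.4817]  x^+=[-1.9785]  P^+=[0.2845]
step 2: x^-=[-1.9587]  P^-=[0.4088]  S=[0.7988]  K=[0.5118]  nu=[2.9487]  x^+=[-0.4496]  P^+=[0.1996]

innov = [2.9487]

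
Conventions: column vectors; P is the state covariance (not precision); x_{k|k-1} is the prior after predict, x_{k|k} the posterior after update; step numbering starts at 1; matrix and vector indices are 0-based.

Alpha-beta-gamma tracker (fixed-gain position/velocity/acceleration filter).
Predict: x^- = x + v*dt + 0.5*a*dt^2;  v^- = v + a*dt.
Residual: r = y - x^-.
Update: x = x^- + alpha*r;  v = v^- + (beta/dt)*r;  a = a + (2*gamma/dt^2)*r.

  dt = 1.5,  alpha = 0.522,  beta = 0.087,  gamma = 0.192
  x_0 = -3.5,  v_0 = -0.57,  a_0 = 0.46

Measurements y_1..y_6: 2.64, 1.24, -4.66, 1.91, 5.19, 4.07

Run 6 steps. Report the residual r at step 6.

step 1: x_pred=-3.8375  r=6.4775  x^+=-0.4562  v^+=0.4957  a^+=1.5655
step 2: x_pred=2.0485  r=-0.8085  x^+=1.6265  v^+=2.7970  a^+=1.4275
step 3: x_pred=7.4280  r=-12.0880  x^+=1.1180  v^+=4.2372  a^+=-0.6355
step 4: x_pred=6.7589  r=-4.8489  x^+=4.2278  v^+=3.0027  a^+=-1.4631
step 5: x_pred=7.0859  r=-1.8959  x^+=6.0963  v^+=0.6982  a^+=-1.7866
step 6: x_pred=5.1336  r=-1.0636  x^+=4.5784  v^+=-2.0434  a^+=-1.9681

resid = -1.0636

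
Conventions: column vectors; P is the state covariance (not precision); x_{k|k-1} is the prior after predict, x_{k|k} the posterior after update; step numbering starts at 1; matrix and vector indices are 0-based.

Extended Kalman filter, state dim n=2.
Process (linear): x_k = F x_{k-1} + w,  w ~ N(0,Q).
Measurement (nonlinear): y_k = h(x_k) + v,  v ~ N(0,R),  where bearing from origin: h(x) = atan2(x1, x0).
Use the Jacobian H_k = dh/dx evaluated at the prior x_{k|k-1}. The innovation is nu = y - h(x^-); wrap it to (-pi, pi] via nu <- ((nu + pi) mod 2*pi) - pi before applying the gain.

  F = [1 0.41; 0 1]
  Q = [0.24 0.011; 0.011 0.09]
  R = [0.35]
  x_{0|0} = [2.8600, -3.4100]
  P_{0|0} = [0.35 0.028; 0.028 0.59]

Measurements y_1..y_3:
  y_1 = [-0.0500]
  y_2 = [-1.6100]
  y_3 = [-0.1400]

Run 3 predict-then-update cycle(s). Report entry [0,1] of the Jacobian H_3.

H_jac[0,1] = -0.0714

step 1: x^-=[1.4619, -3.4100]  P^-=[0.7121 0.2809; 0.2809 0.6800]  H_jac=[0.2477 0.1062]  S=[0.4162]  K=[0.4956; 0.3407]  nu=[1.1158]  x^+=[2.0149, -3.0298]  P^+=[0.6099 0.2106; 0.2106 0.6317]
step 2: x^-=[0.7727, -3.0298]  P^-=[1.1288 0.4806; 0.4806 0.7217]  H_jac=[0.3099 0.0790]  S=[0.4865]  K=[0.7972; 0.4234]  nu=[-0.2889]  x^+=[0.5424, -3.1521]  P^+=[0.8197 0.3164; 0.3164 0.6345]
step 3: x^-=[-0.7500, -3.1521]  P^-=[1.4258 0.5875; 0.5875 0.7245]  H_jac=[0.3002 -0.0714]  S=[0.4570]  K=[0.8448; 0.2727]  nu=[1.6644]  x^+=[0.6561, -2.6982]  P^+=[1.0996 0.4822; 0.4822 0.6905]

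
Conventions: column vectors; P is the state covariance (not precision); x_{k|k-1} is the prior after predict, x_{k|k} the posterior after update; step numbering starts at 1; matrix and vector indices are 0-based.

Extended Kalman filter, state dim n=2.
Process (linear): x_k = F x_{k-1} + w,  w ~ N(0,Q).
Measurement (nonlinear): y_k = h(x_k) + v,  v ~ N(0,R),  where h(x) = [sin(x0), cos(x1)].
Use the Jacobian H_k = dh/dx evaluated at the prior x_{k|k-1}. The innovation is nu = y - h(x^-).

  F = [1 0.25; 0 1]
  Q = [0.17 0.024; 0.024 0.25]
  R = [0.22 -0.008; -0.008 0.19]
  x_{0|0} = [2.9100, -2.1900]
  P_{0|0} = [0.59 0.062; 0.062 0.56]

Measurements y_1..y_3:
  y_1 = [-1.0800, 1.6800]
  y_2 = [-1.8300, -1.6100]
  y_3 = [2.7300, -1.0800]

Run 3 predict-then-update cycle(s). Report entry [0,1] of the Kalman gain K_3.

K[0,1] = 0.2296

step 1: x^-=[2.3625, -2.1900]  P^-=[0.8260 0.2260; 0.2260 0.8100]  H_jac=[-0.7116 0.0000; 0.0000 0.8143]  S=[0.6382 -0.1390; -0.1390 0.7272]  K=[-0.9034 0.0805; -0.0568 0.8963]  nu=[-1.7826, 2.2604]  x^+=[4.1548, -0.0628]  P^+=[0.2802 0.0276; 0.0276 0.2097]
step 2: x^-=[4.1391, -0.0628]  P^-=[0.4772 0.1041; 0.1041 0.4597]  H_jac=[-0.5424 0.0000; 0.0000 0.0627]  S=[0.3604 -0.0115; -0.0115 0.1918]  K=[-0.7184 -0.0092; -0.1521 0.1412]  nu=[-0.9899, -2.6080]  x^+=[4.8742, -0.2805]  P^+=[0.2913 0.0638; 0.0638 0.4470]
step 3: x^-=[4.8041, -0.2805]  P^-=[0.5211 0.1995; 0.1995 0.6970]  H_jac=[0.0916 0.0000; 0.0000 0.2769]  S=[0.2244 -0.0029; -0.0029 0.2434]  K=[0.2157 0.2296; 0.0919 0.7939]  nu=[3.7258, -2.0409]  x^+=[5.1394, -1.5586]  P^+=[0.4981 0.1513; 0.1513 0.5421]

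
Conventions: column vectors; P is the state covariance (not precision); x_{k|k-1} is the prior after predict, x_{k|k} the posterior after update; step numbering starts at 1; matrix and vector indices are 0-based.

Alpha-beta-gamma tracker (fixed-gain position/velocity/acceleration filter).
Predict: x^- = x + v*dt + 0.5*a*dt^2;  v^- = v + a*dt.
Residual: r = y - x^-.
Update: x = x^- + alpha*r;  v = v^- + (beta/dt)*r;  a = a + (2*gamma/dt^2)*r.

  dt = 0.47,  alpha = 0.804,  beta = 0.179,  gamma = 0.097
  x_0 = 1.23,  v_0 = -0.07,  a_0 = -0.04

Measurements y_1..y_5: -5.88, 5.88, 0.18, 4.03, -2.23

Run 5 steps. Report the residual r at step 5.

step 1: x_pred=1.1927  r=-7.0727  x^+=-4.4938  v^+=-2.7824  a^+=-6.2514
step 2: x_pred=-6.4920  r=12.3720  x^+=3.4551  v^+=-1.0087  a^+=4.6140
step 3: x_pred=3.4906  r=-3.3106  x^+=0.8289  v^+=-0.1010  a^+=1.7065
step 4: x_pred=0.9699  r=3.0601  x^+=3.4302  v^+=1.8665  a^+=4.3940
step 5: x_pred=4.7928  r=-7.0228  x^+=-0.8535  v^+=1.2570  a^+=-1.7736

resid = -7.0228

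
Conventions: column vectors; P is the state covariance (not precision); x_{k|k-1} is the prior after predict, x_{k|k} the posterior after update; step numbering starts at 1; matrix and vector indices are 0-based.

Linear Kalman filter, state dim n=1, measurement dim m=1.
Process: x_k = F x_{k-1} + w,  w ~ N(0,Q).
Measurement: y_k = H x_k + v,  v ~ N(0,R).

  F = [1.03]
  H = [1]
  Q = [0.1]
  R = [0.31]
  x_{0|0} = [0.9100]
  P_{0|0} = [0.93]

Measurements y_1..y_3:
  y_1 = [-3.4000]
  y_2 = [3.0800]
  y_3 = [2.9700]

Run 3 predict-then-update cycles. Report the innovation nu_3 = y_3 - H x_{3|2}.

step 1: x^-=[0.9373]  P^-=[1.0866]  S=[1.3966]  K=[0.7780]  nu=[-4.3373]  x^+=[-2.4373]  P^+=[0.2412]
step 2: x^-=[-2.5104]  P^-=[0.3559]  S=[0.6659]  K=[0.5345]  nu=[5.5904]  x^+=[0.4774]  P^+=[0.1657]
step 3: x^-=[0.4917]  P^-=[0.2758]  S=[0.5858]  K=[0.4708]  nu=[2.4783]  x^+=[1.6584]  P^+=[0.1459]

innov = [2.4783]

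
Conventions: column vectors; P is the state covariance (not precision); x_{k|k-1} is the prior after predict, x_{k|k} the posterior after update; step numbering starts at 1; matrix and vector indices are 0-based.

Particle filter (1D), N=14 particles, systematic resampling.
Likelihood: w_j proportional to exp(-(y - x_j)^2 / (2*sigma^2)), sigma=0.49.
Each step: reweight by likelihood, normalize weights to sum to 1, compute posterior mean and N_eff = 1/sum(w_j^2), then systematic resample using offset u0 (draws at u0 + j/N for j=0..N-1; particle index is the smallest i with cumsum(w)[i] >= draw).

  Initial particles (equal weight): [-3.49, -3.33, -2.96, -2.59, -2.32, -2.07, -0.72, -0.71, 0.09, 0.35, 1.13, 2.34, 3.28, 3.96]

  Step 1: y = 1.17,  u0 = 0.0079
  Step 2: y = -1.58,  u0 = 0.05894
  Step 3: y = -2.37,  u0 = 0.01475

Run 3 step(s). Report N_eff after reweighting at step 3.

step 1: w=[0.0000, 0.0000, 0.0000, 0.0000, 0.0000, 0.0000, 0.0004, 0.0005, 0.0634, 0.1773, 0.7168, 0.0416, 0.0001, 0.0000]  mean=0.9746  Neff=1.8150  idx=[8, 9, 9, 9, 10, 10, 10, 10, 10, 10, 10, 10, 10, 10]
step 2: w=[0.7003, 0.0997, 0.0997, 0.0997, 0.0001, 0.0001, 0.0001, 0.0001, 0.0001, 0.0001, 0.0001, 0.0001, 0.0001, 0.0001]  mean=0.1683  Neff=1.9221  idx=[0, 0, 0, 0, 0, 0, 0, 0, 0, 1, 1, 2, 3, 3]
step 3: w=[0.1075, 0.1075, 0.1075, 0.1075, 0.1075, 0.1075, 0.1075, 0.1075, 0.1075, 0.0065, 0.0065, 0.0065, 0.0065, 0.0065]  mean=0.0985  Neff=9.5959  idx=[0, 0, 1, 2, 2, 3, 4, 4, 5, 6, 6, 7, 8, 8]

N_eff = 9.5959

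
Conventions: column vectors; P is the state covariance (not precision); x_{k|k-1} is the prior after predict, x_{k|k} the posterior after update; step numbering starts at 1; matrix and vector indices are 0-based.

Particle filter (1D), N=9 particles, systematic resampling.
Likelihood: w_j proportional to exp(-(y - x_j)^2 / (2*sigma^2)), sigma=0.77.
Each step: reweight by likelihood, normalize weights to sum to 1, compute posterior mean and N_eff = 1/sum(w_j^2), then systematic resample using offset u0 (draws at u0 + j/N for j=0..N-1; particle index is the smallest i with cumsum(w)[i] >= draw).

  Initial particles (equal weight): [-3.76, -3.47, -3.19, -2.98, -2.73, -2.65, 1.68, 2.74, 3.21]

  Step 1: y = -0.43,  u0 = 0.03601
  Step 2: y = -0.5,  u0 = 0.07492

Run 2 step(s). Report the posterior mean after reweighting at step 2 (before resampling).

post_mean = -0.5140

step 1: w=[0.0015, 0.0072, 0.0284, 0.0727, 0.2022, 0.2743, 0.4098, 0.0037, 0.0002]  mean=-0.9174  Neff=3.4458  idx=[2, 4, 4, 5, 5, 6, 6, 6, 6]
step 2: w=[0.0154, 0.1036, 0.1036, 0.1392, 0.1392, 0.1248, 0.1248, 0.1248, 0.1248]  mean=-0.5140  Neff=8.1489  idx=[1, 2, 3, 4, 5, 6, 6, 7, 8]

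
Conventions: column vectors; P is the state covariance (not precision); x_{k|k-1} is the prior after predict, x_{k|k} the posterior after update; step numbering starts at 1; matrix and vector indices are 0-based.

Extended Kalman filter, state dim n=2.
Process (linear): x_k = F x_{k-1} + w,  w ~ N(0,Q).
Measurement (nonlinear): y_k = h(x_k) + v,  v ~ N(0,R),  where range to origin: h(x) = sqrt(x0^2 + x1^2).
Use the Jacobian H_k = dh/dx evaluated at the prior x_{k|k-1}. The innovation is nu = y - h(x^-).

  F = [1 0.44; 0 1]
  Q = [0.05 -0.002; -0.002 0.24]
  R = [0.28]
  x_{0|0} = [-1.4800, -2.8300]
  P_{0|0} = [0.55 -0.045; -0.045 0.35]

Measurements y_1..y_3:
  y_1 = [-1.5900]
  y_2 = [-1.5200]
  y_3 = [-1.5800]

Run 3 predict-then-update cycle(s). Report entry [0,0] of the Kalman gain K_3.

step 1: x^-=[-2.7252, -2.8300]  P^-=[0.6282 0.1070; 0.1070 0.5900]  H_jac=[-0.6936 -0.7203]  S=[0.9953]  K=[-0.5152; -0.5016]  nu=[-5.5188]  x^+=[0.1182, -0.0619]  P^+=[0.3640 -0.1502; -0.1502 0.3396]
step 2: x^-=[0.0910, -0.0619]  P^-=[0.3475 -0.0028; -0.0028 0.5796]  H_jac=[0.8267 -0.5626]  S=[0.7036]  K=[0.4106; -0.4667]  nu=[-1.6300]  x^+=[-0.5783, 0.6989]  P^+=[0.2289 0.1321; 0.1321 0.4264]
step 3: x^-=[-0.2708, 0.6989]  P^-=[0.4777 0.3176; 0.3176 0.6664]  H_jac=[-0.3613 0.9324]  S=[0.7077]  K=[0.1747; 0.7158]  nu=[-2.3295]  x^+=[-0.6777, -0.9686]  P^+=[0.4561 0.2292; 0.2292 0.3037]

K[0,0] = 0.1747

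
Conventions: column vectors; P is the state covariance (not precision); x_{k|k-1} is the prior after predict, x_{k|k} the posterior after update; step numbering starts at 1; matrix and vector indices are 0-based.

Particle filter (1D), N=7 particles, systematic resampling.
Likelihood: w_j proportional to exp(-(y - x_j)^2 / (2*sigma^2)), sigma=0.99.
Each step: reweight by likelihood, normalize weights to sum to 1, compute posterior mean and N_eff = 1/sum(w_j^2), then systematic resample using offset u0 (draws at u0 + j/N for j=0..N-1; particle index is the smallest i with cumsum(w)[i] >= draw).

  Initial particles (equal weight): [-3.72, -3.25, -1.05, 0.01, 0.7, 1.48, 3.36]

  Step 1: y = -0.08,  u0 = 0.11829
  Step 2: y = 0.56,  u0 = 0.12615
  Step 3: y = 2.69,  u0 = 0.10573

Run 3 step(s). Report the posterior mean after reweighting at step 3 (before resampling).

step 1: w=[0.0004, 0.0022, 0.2338, 0.3763, 0.2771, 0.1092, 0.0009]  mean=0.1079  Neff=3.5088  idx=[2, 3, 3, 3, 4, 4, 5]
step 2: w=[0.0487, 0.1568, 0.1568, 0.1568, 0.1811, 0.1811, 0.1188]  mean=0.3828  Neff=6.4186  idx=[1, 2, 3, 4, 4, 5, 6]
step 3: w=[0.0270, 0.0270, 0.0270, 0.1398, 0.1398, 0.1398, 0.4995]  mean=1.0337  Neff=3.2222  idx=[3, 4, 5, 6, 6, 6, 6]

post_mean = 1.0337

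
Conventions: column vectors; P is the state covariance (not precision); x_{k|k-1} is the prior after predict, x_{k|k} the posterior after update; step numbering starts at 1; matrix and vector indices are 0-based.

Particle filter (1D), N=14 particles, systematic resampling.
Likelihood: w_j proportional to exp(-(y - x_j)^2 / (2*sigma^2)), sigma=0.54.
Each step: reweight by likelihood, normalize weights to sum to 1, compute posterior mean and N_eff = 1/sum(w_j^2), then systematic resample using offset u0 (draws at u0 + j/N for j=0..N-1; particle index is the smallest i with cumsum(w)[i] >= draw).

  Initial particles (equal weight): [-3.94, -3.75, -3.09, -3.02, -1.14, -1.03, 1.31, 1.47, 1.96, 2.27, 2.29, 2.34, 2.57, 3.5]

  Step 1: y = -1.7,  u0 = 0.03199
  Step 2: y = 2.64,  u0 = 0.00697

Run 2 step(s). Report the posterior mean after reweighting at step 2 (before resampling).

post_mean = -1.0545

step 1: w=[0.0002, 0.0007, 0.0321, 0.0444, 0.5146, 0.4081, 0.0000, 0.0000, 0.0000, 0.0000, 0.0000, 0.0000, 0.0000, 0.0000]  mean=-1.2433  Neff=2.3022  idx=[2, 4, 4, 4, 4, 4, 4, 4, 5, 5, 5, 5, 5, 5]
step 2: w=[0.0000, 0.0318, 0.0318, 0.0318, 0.0318, 0.0318, 0.0318, 0.0318, 0.1296, 0.1296, 0.1296, 0.1296, 0.1296, 0.1296]  mean=-1.0545  Neff=9.2748  idx=[1, 3, 5, 7, 8, 9, 9, 10, 10, 11, 11, 12, 12, 13]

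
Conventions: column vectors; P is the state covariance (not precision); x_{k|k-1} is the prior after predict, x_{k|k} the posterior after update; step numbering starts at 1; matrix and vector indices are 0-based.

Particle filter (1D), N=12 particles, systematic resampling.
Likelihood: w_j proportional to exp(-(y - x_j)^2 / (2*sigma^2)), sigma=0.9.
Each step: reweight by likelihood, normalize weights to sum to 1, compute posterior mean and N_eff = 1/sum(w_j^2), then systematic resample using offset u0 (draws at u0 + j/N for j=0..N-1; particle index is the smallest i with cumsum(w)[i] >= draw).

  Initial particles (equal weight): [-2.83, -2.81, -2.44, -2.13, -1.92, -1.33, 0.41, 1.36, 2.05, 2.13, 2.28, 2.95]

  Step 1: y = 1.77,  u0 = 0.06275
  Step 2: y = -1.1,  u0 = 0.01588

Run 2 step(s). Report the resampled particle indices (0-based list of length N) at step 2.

resampled_idx = [0, 0, 0, 0, 0, 0, 0, 0, 0, 0, 1, 2]

step 1: w=[0.0000, 0.0000, 0.0000, 0.0000, 0.0001, 0.0006, 0.0730, 0.2061, 0.2178, 0.2110, 0.1947, 0.0968]  mean=1.9345  Neff=5.3471  idx=[6, 7, 7, 8, 8, 8, 9, 9, 10, 10, 10, 11]
step 2: w=[0.8028, 0.0783, 0.0783, 0.0072, 0.0072, 0.0072, 0.0052, 0.0052, 0.0028, 0.0028, 0.0028, 0.0001]  mean=0.6283  Neff=1.5220  idx=[0, 0, 0, 0, 0, 0, 0, 0, 0, 0, 1, 2]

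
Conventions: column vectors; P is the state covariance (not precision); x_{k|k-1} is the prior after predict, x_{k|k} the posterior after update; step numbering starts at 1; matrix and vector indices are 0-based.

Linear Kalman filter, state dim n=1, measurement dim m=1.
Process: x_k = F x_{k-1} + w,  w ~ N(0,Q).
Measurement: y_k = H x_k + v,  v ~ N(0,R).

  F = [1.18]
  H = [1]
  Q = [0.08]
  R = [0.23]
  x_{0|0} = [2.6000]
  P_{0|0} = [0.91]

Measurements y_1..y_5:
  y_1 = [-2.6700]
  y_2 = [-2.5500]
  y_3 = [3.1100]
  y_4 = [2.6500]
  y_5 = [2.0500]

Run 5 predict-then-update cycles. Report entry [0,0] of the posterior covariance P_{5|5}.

P_post[0,0] = 0.1194

step 1: x^-=[3.0680]  P^-=[1.3471]  S=[1.5771]  K=[0.8542]  nu=[-5.7380]  x^+=[-1.8332]  P^+=[0.1965]
step 2: x^-=[-2.1631]  P^-=[0.3535]  S=[0.5835]  K=[0.6059]  nu=[-0.3869]  x^+=[-2.3975]  P^+=[0.1393]
step 3: x^-=[-2.8291]  P^-=[0.2740]  S=[0.5040]  K=[0.5437]  nu=[5.9391]  x^+=[0.3999]  P^+=[0.1250]
step 4: x^-=[0.4718]  P^-=[0.2541]  S=[0.4841]  K=[0.5249]  nu=[2.1782]  x^+=[1.6152]  P^+=[0.1207]
step 5: x^-=[1.9059]  P^-=[0.2481]  S=[0.4781]  K=[0.5189]  nu=[0.1441]  x^+=[1.9807]  P^+=[0.1194]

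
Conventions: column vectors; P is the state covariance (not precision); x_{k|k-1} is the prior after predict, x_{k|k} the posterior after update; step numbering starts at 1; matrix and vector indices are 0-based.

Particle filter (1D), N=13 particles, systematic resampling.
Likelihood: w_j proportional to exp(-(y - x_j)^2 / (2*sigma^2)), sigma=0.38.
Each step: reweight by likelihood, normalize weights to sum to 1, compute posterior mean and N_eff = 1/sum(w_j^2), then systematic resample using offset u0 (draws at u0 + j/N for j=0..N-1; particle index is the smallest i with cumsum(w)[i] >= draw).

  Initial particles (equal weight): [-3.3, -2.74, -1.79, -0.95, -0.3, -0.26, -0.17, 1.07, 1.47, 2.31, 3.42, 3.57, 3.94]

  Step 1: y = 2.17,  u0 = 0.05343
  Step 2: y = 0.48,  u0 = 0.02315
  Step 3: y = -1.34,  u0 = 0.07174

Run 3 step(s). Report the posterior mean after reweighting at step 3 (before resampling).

post_mean = 1.4700

step 1: w=[0.0000, 0.0000, 0.0000, 0.0000, 0.0000, 0.0000, 0.0000, 0.0133, 0.1610, 0.8208, 0.0039, 0.0010, 0.0000]  mean=2.1639  Neff=1.4291  idx=[8, 8, 9, 9, 9, 9, 9, 9, 9, 9, 9, 9, 9]
step 2: w=[0.4992, 0.4992, 0.0001, 0.0001, 0.0001, 0.0001, 0.0001, 0.0001, 0.0001, 0.0001, 0.0001, 0.0001, 0.0001]  mean=1.4713  Neff=2.0060  idx=[0, 0, 0, 0, 0, 0, 0, 1, 1, 1, 1, 1, 1]
step 3: w=[0.0769, 0.0769, 0.0769, 0.0769, 0.0769, 0.0769, 0.0769, 0.0769, 0.0769, 0.0769, 0.0769, 0.0769, 0.0769]  mean=1.4700  Neff=13.0000  idx=[0, 1, 2, 3, 4, 5, 6, 7, 8, 9, 10, 11, 12]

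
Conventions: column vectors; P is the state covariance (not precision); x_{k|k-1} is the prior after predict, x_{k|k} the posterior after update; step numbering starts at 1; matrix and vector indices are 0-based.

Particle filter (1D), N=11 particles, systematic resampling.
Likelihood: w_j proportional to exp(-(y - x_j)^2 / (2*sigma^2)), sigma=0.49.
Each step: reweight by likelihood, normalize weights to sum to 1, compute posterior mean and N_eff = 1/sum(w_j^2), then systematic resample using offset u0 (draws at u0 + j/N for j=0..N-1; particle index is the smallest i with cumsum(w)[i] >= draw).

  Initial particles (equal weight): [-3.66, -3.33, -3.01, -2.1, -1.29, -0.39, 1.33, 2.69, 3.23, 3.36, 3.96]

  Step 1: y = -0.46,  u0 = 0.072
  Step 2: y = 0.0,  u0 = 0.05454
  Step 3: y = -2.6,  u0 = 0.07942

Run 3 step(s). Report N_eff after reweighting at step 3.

N_eff = 11.0000

step 1: w=[0.0000, 0.0000, 0.0000, 0.0030, 0.1932, 0.8028, 0.0010, 0.0000, 0.0000, 0.0000, 0.0000]  mean=-0.5672  Neff=1.4667  idx=[4, 4, 5, 5, 5, 5, 5, 5, 5, 5, 5]
step 2: w=[0.0047, 0.0047, 0.1101, 0.1101, 0.1101, 0.1101, 0.1101, 0.1101, 0.1101, 0.1101, 0.1101]  mean=-0.3985  Neff=9.1687  idx=[2, 3, 4, 4, 5, 6, 7, 8, 9, 9, 10]
step 3: w=[0.0909, 0.0909, 0.0909, 0.0909, 0.0909, 0.0909, 0.0909, 0.0909, 0.0909, 0.0909, 0.0909]  mean=-0.3900  Neff=11.0000  idx=[0, 1, 2, 3, 4, 5, 6, 7, 8, 9, 10]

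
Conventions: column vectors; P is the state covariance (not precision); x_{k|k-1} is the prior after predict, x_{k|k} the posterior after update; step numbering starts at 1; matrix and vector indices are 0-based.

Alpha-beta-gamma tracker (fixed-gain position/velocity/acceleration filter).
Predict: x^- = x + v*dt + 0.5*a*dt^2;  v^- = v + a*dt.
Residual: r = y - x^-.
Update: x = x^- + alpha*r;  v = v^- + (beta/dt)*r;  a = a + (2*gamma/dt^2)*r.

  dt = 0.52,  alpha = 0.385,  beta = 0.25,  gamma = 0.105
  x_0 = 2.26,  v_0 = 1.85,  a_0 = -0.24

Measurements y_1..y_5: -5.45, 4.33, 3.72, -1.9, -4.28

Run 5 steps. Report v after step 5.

v_post = -2.2582

step 1: x_pred=3.1896  r=-8.6396  x^+=-0.1367  v^+=-2.4284  a^+=-6.9497
step 2: x_pred=-2.3391  r=6.6691  x^+=0.2285  v^+=-2.8360  a^+=-1.7703
step 3: x_pred=-1.4855  r=5.2055  x^+=0.5186  v^+=-1.2539  a^+=2.2724
step 4: x_pred=0.1738  r=-2.0738  x^+=-0.6246  v^+=-1.0693  a^+=0.6619
step 5: x_pred=-1.0912  r=-3.1888  x^+=-2.3189  v^+=-2.2582  a^+=-1.8147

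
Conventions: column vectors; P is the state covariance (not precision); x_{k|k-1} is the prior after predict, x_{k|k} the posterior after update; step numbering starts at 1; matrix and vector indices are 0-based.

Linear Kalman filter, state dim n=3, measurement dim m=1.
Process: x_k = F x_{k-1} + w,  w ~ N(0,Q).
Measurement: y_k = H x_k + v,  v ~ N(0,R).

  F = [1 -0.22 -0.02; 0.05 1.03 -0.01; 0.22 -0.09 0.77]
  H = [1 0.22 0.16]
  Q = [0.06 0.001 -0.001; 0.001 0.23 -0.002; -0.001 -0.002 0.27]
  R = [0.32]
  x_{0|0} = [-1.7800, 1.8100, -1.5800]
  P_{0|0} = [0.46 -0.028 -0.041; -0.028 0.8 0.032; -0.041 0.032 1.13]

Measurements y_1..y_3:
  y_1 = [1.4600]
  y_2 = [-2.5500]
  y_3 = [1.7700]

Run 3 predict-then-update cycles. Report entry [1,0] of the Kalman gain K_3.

step 1: x^-=[-2.1466, 1.7911, -1.7711]  P^-=[0.5734 -0.1857 0.0658; -0.1857 1.0765 -0.0621; 0.0658 -0.0621 0.9515]  S=[0.9048]  K=[0.6002; 0.0455; 0.2258]  nu=[3.4959]  x^+=[-0.0483, 1.9502, -0.9816]  P^+=[0.2475 -0.2104 -0.0569; -0.2104 1.0746 -0.0714; -0.0569 -0.0714 0.9054]
step 2: x^-=[-0.4577, 2.0161, -0.9420]  P^-=[0.4541 -0.4424 0.0583; -0.4424 1.3506 -0.2114; 0.0583 -0.2114 0.8264]  S=[0.6697]  K=[0.5466; -0.2675; 0.2151]  nu=[-2.3851]  x^+=[-1.7614, 2.6540, -1.4550]  P^+=[0.2540 -0.3445 -0.0204; -0.3445 1.3027 -0.1728; -0.0204 -0.1728 0.7954]
step 3: x^-=[-2.3162, 2.6601, -1.7467]  P^-=[0.5282 -0.6290 0.1294; -0.6290 1.5808 -0.3406; 0.1294 -0.3406 0.7951]  S=[0.6858]  K=[0.5987; -0.4895; 0.2650]  nu=[3.7805]  x^+=[-0.0529, 0.8094, -0.7449]  P^+=[0.2824 -0.4280 0.0206; -0.4280 1.4165 -0.2516; 0.0206 -0.2516 0.7470]

K[1,0] = -0.4895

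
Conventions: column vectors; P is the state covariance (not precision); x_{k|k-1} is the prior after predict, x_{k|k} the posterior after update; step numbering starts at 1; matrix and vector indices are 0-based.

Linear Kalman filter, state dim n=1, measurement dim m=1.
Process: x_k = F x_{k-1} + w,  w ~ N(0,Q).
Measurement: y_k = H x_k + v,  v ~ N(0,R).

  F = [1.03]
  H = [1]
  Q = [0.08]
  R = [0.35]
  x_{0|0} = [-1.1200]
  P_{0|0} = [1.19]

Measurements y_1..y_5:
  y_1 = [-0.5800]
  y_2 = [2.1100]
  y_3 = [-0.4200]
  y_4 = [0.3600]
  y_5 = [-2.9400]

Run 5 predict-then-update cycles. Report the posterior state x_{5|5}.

step 1: x^-=[-1.1536]  P^-=[1.3425]  S=[1.6925]  K=[0.7932]  nu=[0.5736]  x^+=[-0.6986]  P^+=[0.2776]
step 2: x^-=[-0.7196]  P^-=[0.3745]  S=[0.7245]  K=[0.5169]  nu=[2.8296]  x^+=[0.7431]  P^+=[0.1809]
step 3: x^-=[0.7654]  P^-=[0.2719]  S=[0.6219]  K=[0.4372]  nu=[-1.1854]  x^+=[0.2471]  P^+=[0.1530]
step 4: x^-=[0.2545]  P^-=[0.2424]  S=[0.5924]  K=[0.4091]  nu=[0.1055]  x^+=[0.2977]  P^+=[0.1432]
step 5: x^-=[0.3066]  P^-=[0.2319]  S=[0.5819]  K=[0.3985]  nu=[-3.2466]  x^+=[-0.9873]  P^+=[0.1395]

x_post = [-0.9873]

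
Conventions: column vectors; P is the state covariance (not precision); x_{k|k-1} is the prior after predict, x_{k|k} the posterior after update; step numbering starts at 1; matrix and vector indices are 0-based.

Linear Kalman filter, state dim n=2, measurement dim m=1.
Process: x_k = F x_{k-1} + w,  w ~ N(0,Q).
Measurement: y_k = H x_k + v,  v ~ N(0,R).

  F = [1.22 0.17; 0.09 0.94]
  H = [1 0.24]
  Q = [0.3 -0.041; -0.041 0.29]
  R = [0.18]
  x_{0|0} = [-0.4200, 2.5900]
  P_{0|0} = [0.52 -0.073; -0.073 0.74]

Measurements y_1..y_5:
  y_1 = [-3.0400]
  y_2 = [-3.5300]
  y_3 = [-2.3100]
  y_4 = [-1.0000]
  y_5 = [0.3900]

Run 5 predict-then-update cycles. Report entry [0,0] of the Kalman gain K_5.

K[0,0] = 0.6756

step 1: x^-=[-0.0721, 2.3968]  P^-=[1.0651 0.0495; 0.0495 0.9357]  S=[1.3227]  K=[0.8142; 0.2072]  nu=[-3.5431]  x^+=[-2.9569, 1.6626]  P^+=[0.1882 -0.1736; -0.1736 0.8789]
step 2: x^-=[-3.3247, 1.2967]  P^-=[0.5335 -0.0817; -0.0817 1.0388]  S=[0.7342]  K=[0.7000; 0.2283]  nu=[-0.5165]  x^+=[-3.6863, 1.1788]  P^+=[0.1738 -0.1990; -0.1990 1.0005]
step 3: x^-=[-4.2969, 0.7763]  P^-=[0.5050 -0.0933; -0.0933 1.1418]  S=[0.7060]  K=[0.6836; 0.2560]  nu=[1.8006]  x^+=[-3.0660, 1.2372]  P^+=[0.1751 -0.2168; -0.2168 1.0955]
step 4: x^-=[-3.5302, 0.8870]  P^-=[0.5023 -0.0987; -0.0987 1.2227]  S=[0.7054]  K=[0.6786; 0.2761]  nu=[2.3173]  x^+=[-1.9578, 1.5268]  P^+=[0.1775 -0.2309; -0.2309 1.1690]
step 5: x^-=[-2.1289, 1.2590]  P^-=[0.5023 -0.1030; -0.1030 1.2853]  S=[0.7069]  K=[0.6756; 0.2907]  nu=[2.2168]  x^+=[-0.6313, 1.9034]  P^+=[0.1796 -0.2418; -0.2418 1.2255]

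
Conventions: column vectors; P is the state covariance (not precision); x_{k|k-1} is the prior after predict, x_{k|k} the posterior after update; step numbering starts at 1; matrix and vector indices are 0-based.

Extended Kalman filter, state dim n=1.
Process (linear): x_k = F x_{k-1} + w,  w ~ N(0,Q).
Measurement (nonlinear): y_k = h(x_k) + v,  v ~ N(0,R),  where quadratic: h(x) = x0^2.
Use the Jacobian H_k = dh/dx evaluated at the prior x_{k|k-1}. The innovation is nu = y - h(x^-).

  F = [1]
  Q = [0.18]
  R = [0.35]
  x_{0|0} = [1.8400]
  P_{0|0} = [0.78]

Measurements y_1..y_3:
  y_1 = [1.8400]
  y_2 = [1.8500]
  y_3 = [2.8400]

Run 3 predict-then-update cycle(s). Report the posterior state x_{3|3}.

step 1: x^-=[1.8400]  P^-=[0.9600]  H_jac=[3.6800]  S=[13.3507]  K=[0.2646]  nu=[-1.5456]  x^+=[1.4310]  P^+=[0.0252]
step 2: x^-=[1.4310]  P^-=[0.2052]  H_jac=[2.8620]  S=[2.0306]  K=[0.2892]  nu=[-0.1978]  x^+=[1.3738]  P^+=[0.0354]
step 3: x^-=[1.3738]  P^-=[0.2154]  H_jac=[2.7476]  S=[1.9759]  K=[0.2995]  nu=[0.9526]  x^+=[1.6591]  P^+=[0.0381]

x_post = [1.6591]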